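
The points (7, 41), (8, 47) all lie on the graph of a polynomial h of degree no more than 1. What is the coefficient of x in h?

6

Write h(x) = ax + b. Substituting each data point gives a linear system:
  7a + b = 41
  8a + b = 47
Solving the system yields a = 6, b = -1.
So h(x) = 6x - 1.
The leading coefficient is 6.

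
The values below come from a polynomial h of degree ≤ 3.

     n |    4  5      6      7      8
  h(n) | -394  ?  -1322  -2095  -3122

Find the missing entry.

-767

On equispaced nodes a degree-3 polynomial has vanishing fourth forward difference, so
  h(4) - 4·h(5) + 6·h(6) - 4·h(7) + h(8) = 0.
Substituting the known values and solving for h(5):
  -4·h(5) = 3068
  h(5) = -767.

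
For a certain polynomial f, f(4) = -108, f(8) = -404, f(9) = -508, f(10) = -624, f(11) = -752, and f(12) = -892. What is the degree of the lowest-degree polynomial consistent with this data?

Divided differences on the nodes 4, 8, 9, 10, 11, 12:
  order 0: -108  -404  -508  -624  -752  -892
  order 1: -74  -104  -116  -128  -140
  order 2: -6  -6  -6  -6
  order 3: 0  0  0
  order 4: 0  0
  order 5: 0
The order-2 divided differences are all -6 (nonzero) and every higher order vanishes, so the data lies on a polynomial of degree exactly 2.

2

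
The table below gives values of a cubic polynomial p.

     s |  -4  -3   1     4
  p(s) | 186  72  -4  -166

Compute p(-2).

14

Write p(s) = as^3 + bs^2 + cs + d. Substituting each data point gives a linear system:
  -64a + 16b - 4c + d = 186
  -27a + 9b - 3c + d = 72
  a + b + c + d = -4
  64a + 16b + 4c + d = -166
Solving the system yields a = -3, b = 1, c = 4, d = -6.
So p(s) = -3s^3 + s^2 + 4s - 6.
Then p(-2) = 14.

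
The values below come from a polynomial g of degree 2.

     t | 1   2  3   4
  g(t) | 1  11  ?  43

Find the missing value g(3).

25

The 3 known points determine the degree-2 polynomial uniquely.
Write g(t) = at^2 + bt + c. Substituting each data point gives a linear system:
  a + b + c = 1
  4a + 2b + c = 11
  16a + 4b + c = 43
Solving the system yields a = 2, b = 4, c = -5.
So g(t) = 2t^2 + 4t - 5.
Then g(3) = 25.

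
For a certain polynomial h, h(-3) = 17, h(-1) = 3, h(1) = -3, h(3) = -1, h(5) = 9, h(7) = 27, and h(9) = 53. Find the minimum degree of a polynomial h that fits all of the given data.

2

Forward differences of the values at s = -3, -1, 1, 3, 5, 7, 9:
  h  : 17  3  -3  -1  9  27  53
  Δ  : -14  -6  2  10  18  26
  Δ^2: 8  8  8  8  8
  Δ^3: 0  0  0  0
  Δ^4: 0  0  0
  Δ^5: 0  0
  Δ^6: 0
The second differences are constant (8) and nonzero, while all higher differences vanish, so the minimal degree is 2.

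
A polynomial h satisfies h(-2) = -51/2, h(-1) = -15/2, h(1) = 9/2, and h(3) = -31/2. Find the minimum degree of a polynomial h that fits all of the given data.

Divided differences on the nodes -2, -1, 1, 3:
  order 0: -51/2  -15/2  9/2  -31/2
  order 1: 18  6  -10
  order 2: -4  -4
  order 3: 0
The order-2 divided differences are all -4 (nonzero) and every higher order vanishes, so the data lies on a polynomial of degree exactly 2.

2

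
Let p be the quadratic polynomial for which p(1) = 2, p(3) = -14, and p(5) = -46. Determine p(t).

Using the Lagrange interpolation formula with nodes 1, 3, 5:
  L_0(t) = (t - 3)(t - 5) / 8
  L_1(t) = (t - 1)(t - 5) / -4
  L_2(t) = (t - 1)(t - 3) / 8
Then p(t) = 2·L_0(t) - 14·L_1(t) - 46·L_2(t).
Expanding and collecting terms gives p(t) = -2t² + 4.
Check: p(3) = -14. ✓

p(t) = -2t^2 + 4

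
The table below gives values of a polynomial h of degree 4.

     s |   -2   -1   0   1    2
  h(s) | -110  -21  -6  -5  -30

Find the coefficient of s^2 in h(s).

-4

Write h(s) = as^4 + bs^3 + cs^2 + ds + e. Substituting each data point gives a linear system:
  16a - 8b + 4c - 2d + e = -110
  a - b + c - d + e = -21
  e = -6
  a + b + c + d + e = -5
  16a + 8b + 4c + 2d + e = -30
Solving the system yields a = -3, b = 4, c = -4, d = 4, e = -6.
So h(s) = -3s⁴ + 4s³ - 4s² + 4s - 6.
The coefficient of s^2 is -4.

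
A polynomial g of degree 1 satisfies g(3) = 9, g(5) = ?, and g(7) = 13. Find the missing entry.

On equispaced nodes a degree-1 polynomial has vanishing second forward difference, so
  g(3) - 2·g(5) + g(7) = 0.
Substituting the known values and solving for g(5):
  -2·g(5) = -22
  g(5) = 11.

11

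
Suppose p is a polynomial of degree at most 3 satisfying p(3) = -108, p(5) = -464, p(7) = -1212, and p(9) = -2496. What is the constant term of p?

Write p(u) = au^3 + bu^2 + cu + d. Substituting each data point gives a linear system:
  27a + 9b + 3c + d = -108
  125a + 25b + 5c + d = -464
  343a + 49b + 7c + d = -1212
  729a + 81b + 9c + d = -2496
Solving the system yields a = -3, b = -4, c = 1, d = 6.
So p(u) = -3u³ - 4u² + u + 6.
The constant term is 6.

6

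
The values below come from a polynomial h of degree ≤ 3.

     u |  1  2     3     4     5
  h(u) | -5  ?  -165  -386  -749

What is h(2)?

-50

The 4 known points determine the degree-3 polynomial uniquely.
Write h(u) = au^3 + bu^2 + cu + d. Substituting each data point gives a linear system:
  a + b + c + d = -5
  27a + 9b + 3c + d = -165
  64a + 16b + 4c + d = -386
  125a + 25b + 5c + d = -749
Solving the system yields a = -6, b = 1, c = -6, d = 6.
So h(u) = -6u³ + u² - 6u + 6.
Then h(2) = -50.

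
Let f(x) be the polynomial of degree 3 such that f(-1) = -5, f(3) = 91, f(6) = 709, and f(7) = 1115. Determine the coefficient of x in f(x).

-1

Write f(x) = ax^3 + bx^2 + cx + d. Substituting each data point gives a linear system:
  -a + b - c + d = -5
  27a + 9b + 3c + d = 91
  216a + 36b + 6c + d = 709
  343a + 49b + 7c + d = 1115
Solving the system yields a = 3, b = 2, c = -1, d = -5.
So f(x) = 3x³ + 2x² - x - 5.
The coefficient of x is -1.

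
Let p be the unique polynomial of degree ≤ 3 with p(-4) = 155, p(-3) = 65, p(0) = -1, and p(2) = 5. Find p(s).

Using the Lagrange interpolation formula with nodes -4, -3, 0, 2:
  L_0(s) = (s + 3)s(s - 2) / -24
  L_1(s) = (s + 4)s(s - 2) / 15
  L_2(s) = (s + 4)(s + 3)(s - 2) / -24
  L_3(s) = (s + 4)(s + 3)s / 60
Then p(s) = 155·L_0(s) + 65·L_1(s) - 1·L_2(s) + 5·L_3(s).
Expanding and collecting terms gives p(s) = -2s^3 + 3s^2 + 5s - 1.
Check: p(0) = -1. ✓

p(s) = -2s^3 + 3s^2 + 5s - 1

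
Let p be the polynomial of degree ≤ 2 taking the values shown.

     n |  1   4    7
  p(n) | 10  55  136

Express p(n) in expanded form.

Write p(n) = an^2 + bn + c. Substituting each data point gives a linear system:
  a + b + c = 10
  16a + 4b + c = 55
  49a + 7b + c = 136
Solving the system yields a = 2, b = 5, c = 3.
So p(n) = 2n^2 + 5n + 3.
Check: p(4) = 55. ✓

p(n) = 2n^2 + 5n + 3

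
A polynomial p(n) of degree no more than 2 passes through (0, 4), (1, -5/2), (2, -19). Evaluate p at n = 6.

-185

Forward differences of the values at n = 0, 1, 2:
  p  : 4  -5/2  -19
  Δ  : -13/2  -33/2
  Δ^2: -10
The second differences are constant, confirming degree 2.
Interpolating (Newton forward form) and evaluating at n = 6 gives p(6) = -185.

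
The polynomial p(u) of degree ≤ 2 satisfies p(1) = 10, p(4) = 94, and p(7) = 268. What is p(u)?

Write p(u) = au^2 + bu + c. Substituting each data point gives a linear system:
  a + b + c = 10
  16a + 4b + c = 94
  49a + 7b + c = 268
Solving the system yields a = 5, b = 3, c = 2.
So p(u) = 5u^2 + 3u + 2.
Check: p(4) = 94. ✓

p(u) = 5u^2 + 3u + 2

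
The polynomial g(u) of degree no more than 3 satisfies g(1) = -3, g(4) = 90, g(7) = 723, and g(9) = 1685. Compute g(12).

Using the Lagrange interpolation formula with nodes 1, 4, 7, 9:
  L_0(u) = (u - 4)(u - 7)(u - 9) / -144
  L_1(u) = (u - 1)(u - 7)(u - 9) / 45
  L_2(u) = (u - 1)(u - 4)(u - 9) / -36
  L_3(u) = (u - 1)(u - 4)(u - 7) / 80
Then g(u) = -3·L_0(u) + 90·L_1(u) + 723·L_2(u) + 1685·L_3(u).
Expanding and collecting terms gives g(u) = 3u^3 - 6u^2 - 2u + 2.
Evaluating at u = 12: g(12) = 4298.

4298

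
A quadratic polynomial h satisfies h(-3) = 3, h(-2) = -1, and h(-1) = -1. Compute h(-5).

23

Write h(t) = at^2 + bt + c. Substituting each data point gives a linear system:
  9a - 3b + c = 3
  4a - 2b + c = -1
  a - b + c = -1
Solving the system yields a = 2, b = 6, c = 3.
So h(t) = 2t^2 + 6t + 3.
Then h(-5) = 23.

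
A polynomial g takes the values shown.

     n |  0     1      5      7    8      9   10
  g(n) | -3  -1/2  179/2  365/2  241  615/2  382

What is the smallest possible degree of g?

Divided differences on the nodes 0, 1, 5, 7, 8, 9, 10:
  order 0: -3  -1/2  179/2  365/2  241  615/2  382
  order 1: 5/2  45/2  93/2  117/2  133/2  149/2
  order 2: 4  4  4  4  4
  order 3: 0  0  0  0
  order 4: 0  0  0
  order 5: 0  0
  order 6: 0
The order-2 divided differences are all 4 (nonzero) and every higher order vanishes, so the data lies on a polynomial of degree exactly 2.

2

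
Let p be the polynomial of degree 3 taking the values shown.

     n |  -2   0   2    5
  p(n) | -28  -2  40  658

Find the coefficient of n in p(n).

Write p(n) = an^3 + bn^2 + cn + d. Substituting each data point gives a linear system:
  -8a + 4b - 2c + d = -28
  d = -2
  8a + 4b + 2c + d = 40
  125a + 25b + 5c + d = 658
Solving the system yields a = 5, b = 2, c = -3, d = -2.
So p(n) = 5n³ + 2n² - 3n - 2.
The coefficient of n is -3.

-3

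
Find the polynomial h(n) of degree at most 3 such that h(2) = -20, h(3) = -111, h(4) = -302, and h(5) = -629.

Write h(n) = an^3 + bn^2 + cn + d. Substituting each data point gives a linear system:
  8a + 4b + 2c + d = -20
  27a + 9b + 3c + d = -111
  64a + 16b + 4c + d = -302
  125a + 25b + 5c + d = -629
Solving the system yields a = -6, b = 4, c = 3, d = 6.
So h(n) = -6n³ + 4n² + 3n + 6.
Check: h(5) = -629. ✓

h(n) = -6n^3 + 4n^2 + 3n + 6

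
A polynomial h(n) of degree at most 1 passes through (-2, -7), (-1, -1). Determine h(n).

Write h(n) = an + b. Substituting each data point gives a linear system:
  -2a + b = -7
  -a + b = -1
Solving the system yields a = 6, b = 5.
So h(n) = 6n + 5.
Check: h(-1) = -1. ✓

h(n) = 6n + 5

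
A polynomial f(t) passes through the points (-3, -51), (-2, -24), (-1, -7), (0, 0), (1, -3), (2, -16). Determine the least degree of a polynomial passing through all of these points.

2

Forward differences of the values at t = -3, -2, -1, 0, 1, 2:
  f  : -51  -24  -7  0  -3  -16
  Δ  : 27  17  7  -3  -13
  Δ^2: -10  -10  -10  -10
  Δ^3: 0  0  0
  Δ^4: 0  0
  Δ^5: 0
The second differences are constant (-10) and nonzero, while all higher differences vanish, so the minimal degree is 2.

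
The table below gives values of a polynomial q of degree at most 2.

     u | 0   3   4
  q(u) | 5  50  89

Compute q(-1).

Write q(u) = au^2 + bu + c. Substituting each data point gives a linear system:
  c = 5
  9a + 3b + c = 50
  16a + 4b + c = 89
Solving the system yields a = 6, b = -3, c = 5.
So q(u) = 6u² - 3u + 5.
Then q(-1) = 14.

14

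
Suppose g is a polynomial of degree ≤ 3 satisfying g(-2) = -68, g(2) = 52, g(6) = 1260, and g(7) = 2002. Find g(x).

g(x) = 6x^3 - 2x^2 + 6x

Using the Lagrange interpolation formula with nodes -2, 2, 6, 7:
  L_0(x) = (x - 2)(x - 6)(x - 7) / -288
  L_1(x) = (x + 2)(x - 6)(x - 7) / 80
  L_2(x) = (x + 2)(x - 2)(x - 7) / -32
  L_3(x) = (x + 2)(x - 2)(x - 6) / 45
Then g(x) = -68·L_0(x) + 52·L_1(x) + 1260·L_2(x) + 2002·L_3(x).
Expanding and collecting terms gives g(x) = 6x^3 - 2x^2 + 6x.
Check: g(2) = 52. ✓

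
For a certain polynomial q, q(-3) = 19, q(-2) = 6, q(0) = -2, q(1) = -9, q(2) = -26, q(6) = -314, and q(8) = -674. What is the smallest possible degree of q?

3

Divided differences on the nodes -3, -2, 0, 1, 2, 6, 8:
  order 0: 19  6  -2  -9  -26  -314  -674
  order 1: -13  -4  -7  -17  -72  -180
  order 2: 3  -1  -5  -11  -18
  order 3: -1  -1  -1  -1
  order 4: 0  0  0
  order 5: 0  0
  order 6: 0
The order-3 divided differences are all -1 (nonzero) and every higher order vanishes, so the data lies on a polynomial of degree exactly 3.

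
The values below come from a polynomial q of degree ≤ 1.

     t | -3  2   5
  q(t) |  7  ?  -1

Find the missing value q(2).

2

The 2 known points determine the degree-1 polynomial uniquely.
Write q(t) = at + b. Substituting each data point gives a linear system:
  -3a + b = 7
  5a + b = -1
Solving the system yields a = -1, b = 4.
So q(t) = -t + 4.
Then q(2) = 2.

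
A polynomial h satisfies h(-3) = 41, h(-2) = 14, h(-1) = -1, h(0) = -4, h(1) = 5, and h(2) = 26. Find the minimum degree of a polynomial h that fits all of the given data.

2

Forward differences of the values at u = -3, -2, -1, 0, 1, 2:
  h  : 41  14  -1  -4  5  26
  Δ  : -27  -15  -3  9  21
  Δ^2: 12  12  12  12
  Δ^3: 0  0  0
  Δ^4: 0  0
  Δ^5: 0
The second differences are constant (12) and nonzero, while all higher differences vanish, so the minimal degree is 2.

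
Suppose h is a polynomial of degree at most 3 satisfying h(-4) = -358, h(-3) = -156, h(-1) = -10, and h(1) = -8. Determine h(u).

Write h(u) = au^3 + bu^2 + cu + d. Substituting each data point gives a linear system:
  -64a + 16b - 4c + d = -358
  -27a + 9b - 3c + d = -156
  -a + b - c + d = -10
  a + b + c + d = -8
Solving the system yields a = 5, b = -3, c = -4, d = -6.
So h(u) = 5u^3 - 3u^2 - 4u - 6.
Check: h(1) = -8. ✓

h(u) = 5u^3 - 3u^2 - 4u - 6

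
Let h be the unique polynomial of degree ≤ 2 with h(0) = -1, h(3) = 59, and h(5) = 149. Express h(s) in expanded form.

Write h(s) = as^2 + bs + c. Substituting each data point gives a linear system:
  c = -1
  9a + 3b + c = 59
  25a + 5b + c = 149
Solving the system yields a = 5, b = 5, c = -1.
So h(s) = 5s^2 + 5s - 1.
Check: h(0) = -1. ✓

h(s) = 5s^2 + 5s - 1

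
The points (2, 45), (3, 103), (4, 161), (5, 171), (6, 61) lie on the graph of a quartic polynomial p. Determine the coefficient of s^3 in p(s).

6

Write p(s) = as^4 + bs^3 + cs^2 + ds + e. Substituting each data point gives a linear system:
  16a + 8b + 4c + 2d + e = 45
  81a + 27b + 9c + 3d + e = 103
  256a + 64b + 16c + 4d + e = 161
  625a + 125b + 25c + 5d + e = 171
  1296a + 216b + 36c + 6d + e = 61
Solving the system yields a = -1, b = 6, c = 1, d = 4, e = 1.
So p(s) = -s⁴ + 6s³ + s² + 4s + 1.
The coefficient of s^3 is 6.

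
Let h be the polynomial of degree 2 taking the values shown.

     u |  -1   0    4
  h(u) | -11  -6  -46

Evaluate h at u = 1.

Write h(u) = au^2 + bu + c. Substituting each data point gives a linear system:
  a - b + c = -11
  c = -6
  16a + 4b + c = -46
Solving the system yields a = -3, b = 2, c = -6.
So h(u) = -3u^2 + 2u - 6.
Then h(1) = -7.

-7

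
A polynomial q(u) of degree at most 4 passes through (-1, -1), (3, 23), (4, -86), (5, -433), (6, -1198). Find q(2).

26

Using the Lagrange interpolation formula with nodes -1, 3, 4, 5, 6:
  L_0(u) = (u - 3)(u - 4)(u - 5)(u - 6) / 840
  L_1(u) = (u + 1)(u - 4)(u - 5)(u - 6) / -24
  L_2(u) = (u + 1)(u - 3)(u - 5)(u - 6) / 10
  L_3(u) = (u + 1)(u - 3)(u - 4)(u - 6) / -12
  L_4(u) = (u + 1)(u - 3)(u - 4)(u - 5) / 42
Then q(u) = -1·L_0(u) + 23·L_1(u) - 86·L_2(u) - 433·L_3(u) - 1198·L_4(u).
Expanding and collecting terms gives q(u) = -2u⁴ + 6u³ + 3u² - 2u + 2.
Evaluating at u = 2: q(2) = 26.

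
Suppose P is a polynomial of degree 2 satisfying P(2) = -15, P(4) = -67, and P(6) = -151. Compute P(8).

-267

Forward differences of the values at x = 2, 4, 6:
  P  : -15  -67  -151
  Δ  : -52  -84
  Δ^2: -32
The second differences are constant, confirming degree 2.
Interpolating (Newton forward form) and evaluating at x = 8 gives P(8) = -267.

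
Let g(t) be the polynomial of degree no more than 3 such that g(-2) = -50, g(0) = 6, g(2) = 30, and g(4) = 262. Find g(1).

7

Using the Lagrange interpolation formula with nodes -2, 0, 2, 4:
  L_0(t) = t(t - 2)(t - 4) / -48
  L_1(t) = (t + 2)(t - 2)(t - 4) / 16
  L_2(t) = (t + 2)t(t - 4) / -16
  L_3(t) = (t + 2)t(t - 2) / 48
Then g(t) = -50·L_0(t) + 6·L_1(t) + 30·L_2(t) + 262·L_3(t).
Expanding and collecting terms gives g(t) = 5t³ - 4t² + 6.
Evaluating at t = 1: g(1) = 7.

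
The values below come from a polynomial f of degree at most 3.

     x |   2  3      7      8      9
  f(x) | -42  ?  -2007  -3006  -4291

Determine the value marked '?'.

-151

The 4 known points determine the degree-3 polynomial uniquely.
Write f(x) = ax^3 + bx^2 + cx + d. Substituting each data point gives a linear system:
  8a + 4b + 2c + d = -42
  343a + 49b + 7c + d = -2007
  512a + 64b + 8c + d = -3006
  729a + 81b + 9c + d = -4291
Solving the system yields a = -6, b = 1, c = 0, d = 2.
So f(x) = -6x^3 + x^2 + 2.
Then f(3) = -151.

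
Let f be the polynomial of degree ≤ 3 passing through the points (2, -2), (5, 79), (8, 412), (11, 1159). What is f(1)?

-1

Write f(n) = an^3 + bn^2 + cn + d. Substituting each data point gives a linear system:
  8a + 4b + 2c + d = -2
  125a + 25b + 5c + d = 79
  512a + 64b + 8c + d = 412
  1331a + 121b + 11c + d = 1159
Solving the system yields a = 1, b = -1, c = -5, d = 4.
So f(n) = n^3 - n^2 - 5n + 4.
Then f(1) = -1.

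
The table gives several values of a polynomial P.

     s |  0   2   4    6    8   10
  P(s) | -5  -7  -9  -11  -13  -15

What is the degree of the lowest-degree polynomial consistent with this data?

1

Forward differences of the values at s = 0, 2, 4, 6, 8, 10:
  P  : -5  -7  -9  -11  -13  -15
  Δ  : -2  -2  -2  -2  -2
  Δ^2: 0  0  0  0
  Δ^3: 0  0  0
  Δ^4: 0  0
  Δ^5: 0
The first differences are constant (-2) and nonzero, while all higher differences vanish, so the minimal degree is 1.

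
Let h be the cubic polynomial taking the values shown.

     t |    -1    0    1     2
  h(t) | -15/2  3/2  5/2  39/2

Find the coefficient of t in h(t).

1

Write h(t) = at^3 + bt^2 + ct + d. Substituting each data point gives a linear system:
  -a + b - c + d = -15/2
  d = 3/2
  a + b + c + d = 5/2
  8a + 4b + 2c + d = 39/2
Solving the system yields a = 4, b = -4, c = 1, d = 3/2.
So h(t) = 4t^3 - 4t^2 + t + 3/2.
The coefficient of t is 1.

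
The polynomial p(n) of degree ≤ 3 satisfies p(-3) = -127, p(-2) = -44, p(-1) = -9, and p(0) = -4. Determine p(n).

p(n) = 3n^3 - 6n^2 - 4n - 4

Write p(n) = an^3 + bn^2 + cn + d. Substituting each data point gives a linear system:
  -27a + 9b - 3c + d = -127
  -8a + 4b - 2c + d = -44
  -a + b - c + d = -9
  d = -4
Solving the system yields a = 3, b = -6, c = -4, d = -4.
So p(n) = 3n^3 - 6n^2 - 4n - 4.
Check: p(-3) = -127. ✓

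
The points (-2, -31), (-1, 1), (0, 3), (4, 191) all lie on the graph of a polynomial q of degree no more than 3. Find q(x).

Write q(x) = ax^3 + bx^2 + cx + d. Substituting each data point gives a linear system:
  -8a + 4b - 2c + d = -31
  -a + b - c + d = 1
  d = 3
  64a + 16b + 4c + d = 191
Solving the system yields a = 4, b = -3, c = -5, d = 3.
So q(x) = 4x^3 - 3x^2 - 5x + 3.
Check: q(4) = 191. ✓

q(x) = 4x^3 - 3x^2 - 5x + 3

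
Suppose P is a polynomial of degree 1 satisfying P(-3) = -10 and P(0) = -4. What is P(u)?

P(u) = 2u - 4

Using the Lagrange interpolation formula with nodes -3, 0:
  L_0(u) = u / -3
  L_1(u) = (u + 3) / 3
Then P(u) = -10·L_0(u) - 4·L_1(u).
Expanding and collecting terms gives P(u) = 2u - 4.
Check: P(0) = -4. ✓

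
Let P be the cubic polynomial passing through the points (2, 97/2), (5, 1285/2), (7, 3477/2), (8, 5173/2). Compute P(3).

Using the Lagrange interpolation formula with nodes 2, 5, 7, 8:
  L_0(s) = (s - 5)(s - 7)(s - 8) / -90
  L_1(s) = (s - 2)(s - 7)(s - 8) / 18
  L_2(s) = (s - 2)(s - 5)(s - 8) / -10
  L_3(s) = (s - 2)(s - 5)(s - 7) / 18
Then P(s) = 97/2·L_0(s) + 1285/2·L_1(s) + 3477/2·L_2(s) + 5173/2·L_3(s).
Expanding and collecting terms gives P(s) = 5s^3 + 3s + 5/2.
Evaluating at s = 3: P(3) = 293/2.

293/2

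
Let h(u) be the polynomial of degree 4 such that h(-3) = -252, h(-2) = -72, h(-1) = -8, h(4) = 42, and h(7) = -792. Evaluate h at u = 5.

-44

Using the Lagrange interpolation formula with nodes -3, -2, -1, 4, 7:
  L_0(u) = (u + 2)(u + 1)(u - 4)(u - 7) / 140
  L_1(u) = (u + 3)(u + 1)(u - 4)(u - 7) / -54
  L_2(u) = (u + 3)(u + 2)(u - 4)(u - 7) / 80
  L_3(u) = (u + 3)(u + 2)(u + 1)(u - 7) / -630
  L_4(u) = (u + 3)(u + 2)(u + 1)(u - 4) / 2160
Then h(u) = -252·L_0(u) - 72·L_1(u) - 8·L_2(u) + 42·L_3(u) - 792·L_4(u).
Expanding and collecting terms gives h(u) = -u⁴ + 5u³ - 3u² + 5u + 6.
Evaluating at u = 5: h(5) = -44.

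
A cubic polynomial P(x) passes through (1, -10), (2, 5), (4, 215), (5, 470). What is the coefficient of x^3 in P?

5

Write P(x) = ax^3 + bx^2 + cx + d. Substituting each data point gives a linear system:
  a + b + c + d = -10
  8a + 4b + 2c + d = 5
  64a + 16b + 4c + d = 215
  125a + 25b + 5c + d = 470
Solving the system yields a = 5, b = -5, c = -5, d = -5.
So P(x) = 5x³ - 5x² - 5x - 5.
The leading coefficient is 5.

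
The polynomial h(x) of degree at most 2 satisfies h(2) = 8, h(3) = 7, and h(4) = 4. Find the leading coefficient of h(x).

Write h(x) = ax^2 + bx + c. Substituting each data point gives a linear system:
  4a + 2b + c = 8
  9a + 3b + c = 7
  16a + 4b + c = 4
Solving the system yields a = -1, b = 4, c = 4.
So h(x) = -x² + 4x + 4.
The leading coefficient is -1.

-1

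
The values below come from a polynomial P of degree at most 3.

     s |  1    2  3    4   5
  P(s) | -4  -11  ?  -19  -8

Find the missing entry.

The 4 known points determine the degree-3 polynomial uniquely.
Write P(s) = as^3 + bs^2 + cs + d. Substituting each data point gives a linear system:
  a + b + c + d = -4
  8a + 4b + 2c + d = -11
  64a + 16b + 4c + d = -19
  125a + 25b + 5c + d = -8
Solving the system yields a = 1, b = -6, c = 4, d = -3.
So P(s) = s^3 - 6s^2 + 4s - 3.
Then P(3) = -18.

-18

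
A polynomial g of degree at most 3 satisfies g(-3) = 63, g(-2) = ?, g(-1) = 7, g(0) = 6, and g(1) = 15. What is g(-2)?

On equispaced nodes a degree-3 polynomial has vanishing fourth forward difference, so
  g(-3) - 4·g(-2) + 6·g(-1) - 4·g(0) + g(1) = 0.
Substituting the known values and solving for g(-2):
  -4·g(-2) = -96
  g(-2) = 24.

24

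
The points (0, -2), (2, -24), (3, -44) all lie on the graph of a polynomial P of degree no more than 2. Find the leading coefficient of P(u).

Write P(u) = au^2 + bu + c. Substituting each data point gives a linear system:
  c = -2
  4a + 2b + c = -24
  9a + 3b + c = -44
Solving the system yields a = -3, b = -5, c = -2.
So P(u) = -3u^2 - 5u - 2.
The leading coefficient is -3.

-3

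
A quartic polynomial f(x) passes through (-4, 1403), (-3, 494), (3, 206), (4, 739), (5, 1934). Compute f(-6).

Write f(x) = ax^4 + bx^3 + cx^2 + dx + e. Substituting each data point gives a linear system:
  256a - 64b + 16c - 4d + e = 1403
  81a - 27b + 9c - 3d + e = 494
  81a + 27b + 9c + 3d + e = 206
  256a + 64b + 16c + 4d + e = 739
  625a + 125b + 25c + 5d + e = 1934
Solving the system yields a = 4, b = -5, c = 3, d = -3, e = -1.
So f(x) = 4x⁴ - 5x³ + 3x² - 3x - 1.
Then f(-6) = 6389.

6389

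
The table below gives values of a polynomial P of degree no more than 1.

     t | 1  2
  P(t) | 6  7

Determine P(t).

P(t) = t + 5

Write P(t) = at + b. Substituting each data point gives a linear system:
  a + b = 6
  2a + b = 7
Solving the system yields a = 1, b = 5.
So P(t) = t + 5.
Check: P(2) = 7. ✓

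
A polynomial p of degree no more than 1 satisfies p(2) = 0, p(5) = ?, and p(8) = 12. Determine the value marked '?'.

6

The 2 known points determine the degree-1 polynomial uniquely.
Write p(s) = as + b. Substituting each data point gives a linear system:
  2a + b = 0
  8a + b = 12
Solving the system yields a = 2, b = -4.
So p(s) = 2s - 4.
Then p(5) = 6.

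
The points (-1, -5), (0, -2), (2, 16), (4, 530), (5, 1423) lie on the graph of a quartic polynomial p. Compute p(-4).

874

Using the Lagrange interpolation formula with nodes -1, 0, 2, 4, 5:
  L_0(x) = x(x - 2)(x - 4)(x - 5) / 90
  L_1(x) = (x + 1)(x - 2)(x - 4)(x - 5) / -40
  L_2(x) = (x + 1)x(x - 4)(x - 5) / 36
  L_3(x) = (x + 1)x(x - 2)(x - 5) / -40
  L_4(x) = (x + 1)x(x - 2)(x - 4) / 90
Then p(x) = -5·L_0(x) - 2·L_1(x) + 16·L_2(x) + 530·L_3(x) + 1423·L_4(x).
Expanding and collecting terms gives p(x) = 3x^4 - 3x^3 - 4x^2 + 5x - 2.
Evaluating at x = -4: p(-4) = 874.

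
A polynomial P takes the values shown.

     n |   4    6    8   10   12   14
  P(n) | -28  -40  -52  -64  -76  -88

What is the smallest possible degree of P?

Forward differences of the values at n = 4, 6, 8, 10, 12, 14:
  P  : -28  -40  -52  -64  -76  -88
  Δ  : -12  -12  -12  -12  -12
  Δ^2: 0  0  0  0
  Δ^3: 0  0  0
  Δ^4: 0  0
  Δ^5: 0
The first differences are constant (-12) and nonzero, while all higher differences vanish, so the minimal degree is 1.

1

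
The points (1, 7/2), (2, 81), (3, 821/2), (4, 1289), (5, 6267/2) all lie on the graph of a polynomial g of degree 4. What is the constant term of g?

Write g(x) = ax^4 + bx^3 + cx^2 + dx + e. Substituting each data point gives a linear system:
  a + b + c + d + e = 7/2
  16a + 8b + 4c + 2d + e = 81
  81a + 27b + 9c + 3d + e = 821/2
  256a + 64b + 16c + 4d + e = 1289
  625a + 125b + 25c + 5d + e = 6267/2
Solving the system yields a = 5, b = -1/2, c = 4, d = -6, e = 1.
So g(x) = 5x⁴ - (1/2)x³ + 4x² - 6x + 1.
The constant term is 1.

1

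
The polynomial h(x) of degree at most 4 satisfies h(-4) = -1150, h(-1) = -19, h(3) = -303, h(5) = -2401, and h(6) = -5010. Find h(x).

Write h(x) = ax^4 + bx^3 + cx^2 + dx + e. Substituting each data point gives a linear system:
  256a - 64b + 16c - 4d + e = -1150
  a - b + c - d + e = -19
  81a + 27b + 9c + 3d + e = -303
  625a + 125b + 25c + 5d + e = -2401
  1296a + 216b + 36c + 6d + e = -5010
Solving the system yields a = -4, b = 1, c = -2, d = 6, e = -6.
So h(x) = -4x^4 + x^3 - 2x^2 + 6x - 6.
Check: h(-4) = -1150. ✓

h(x) = -4x^4 + x^3 - 2x^2 + 6x - 6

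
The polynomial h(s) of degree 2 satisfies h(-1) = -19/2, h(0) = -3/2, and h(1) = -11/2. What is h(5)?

Using the Lagrange interpolation formula with nodes -1, 0, 1:
  L_0(s) = s(s - 1) / 2
  L_1(s) = (s + 1)(s - 1) / -1
  L_2(s) = (s + 1)s / 2
Then h(s) = -19/2·L_0(s) - 3/2·L_1(s) - 11/2·L_2(s).
Expanding and collecting terms gives h(s) = -6s^2 + 2s - 3/2.
Evaluating at s = 5: h(5) = -283/2.

-283/2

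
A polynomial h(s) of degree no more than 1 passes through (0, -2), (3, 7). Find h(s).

h(s) = 3s - 2

Using the Lagrange interpolation formula with nodes 0, 3:
  L_0(s) = (s - 3) / -3
  L_1(s) = s / 3
Then h(s) = -2·L_0(s) + 7·L_1(s).
Expanding and collecting terms gives h(s) = 3s - 2.
Check: h(3) = 7. ✓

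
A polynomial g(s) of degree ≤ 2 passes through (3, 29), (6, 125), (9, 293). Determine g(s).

Write g(s) = as^2 + bs + c. Substituting each data point gives a linear system:
  9a + 3b + c = 29
  36a + 6b + c = 125
  81a + 9b + c = 293
Solving the system yields a = 4, b = -4, c = 5.
So g(s) = 4s^2 - 4s + 5.
Check: g(6) = 125. ✓

g(s) = 4s^2 - 4s + 5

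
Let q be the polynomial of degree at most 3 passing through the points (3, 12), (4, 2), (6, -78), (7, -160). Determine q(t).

Write q(t) = at^3 + bt^2 + ct + d. Substituting each data point gives a linear system:
  27a + 9b + 3c + d = 12
  64a + 16b + 4c + d = 2
  216a + 36b + 6c + d = -78
  343a + 49b + 7c + d = -160
Solving the system yields a = -1, b = 3, c = 6, d = -6.
So q(t) = -t^3 + 3t^2 + 6t - 6.
Check: q(6) = -78. ✓

q(t) = -t^3 + 3t^2 + 6t - 6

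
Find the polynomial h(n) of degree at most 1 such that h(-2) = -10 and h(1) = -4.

h(n) = 2n - 6

Write h(n) = an + b. Substituting each data point gives a linear system:
  -2a + b = -10
  a + b = -4
Solving the system yields a = 2, b = -6.
So h(n) = 2n - 6.
Check: h(1) = -4. ✓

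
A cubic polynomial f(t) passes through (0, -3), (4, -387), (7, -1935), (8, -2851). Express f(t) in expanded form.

Using the Lagrange interpolation formula with nodes 0, 4, 7, 8:
  L_0(t) = (t - 4)(t - 7)(t - 8) / -224
  L_1(t) = t(t - 7)(t - 8) / 48
  L_2(t) = t(t - 4)(t - 8) / -21
  L_3(t) = t(t - 4)(t - 7) / 32
Then f(t) = -3·L_0(t) - 387·L_1(t) - 1935·L_2(t) - 2851·L_3(t).
Expanding and collecting terms gives f(t) = -5t^3 - 5t^2 + 4t - 3.
Check: f(4) = -387. ✓

f(t) = -5t^3 - 5t^2 + 4t - 3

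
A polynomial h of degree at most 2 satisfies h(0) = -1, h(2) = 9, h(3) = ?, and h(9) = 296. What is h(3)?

The 3 known points determine the degree-2 polynomial uniquely.
Write h(n) = an^2 + bn + c. Substituting each data point gives a linear system:
  c = -1
  4a + 2b + c = 9
  81a + 9b + c = 296
Solving the system yields a = 4, b = -3, c = -1.
So h(n) = 4n^2 - 3n - 1.
Then h(3) = 26.

26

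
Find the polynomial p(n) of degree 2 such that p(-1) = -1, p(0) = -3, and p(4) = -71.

p(n) = -3n^2 - 5n - 3

Using the Lagrange interpolation formula with nodes -1, 0, 4:
  L_0(n) = n(n - 4) / 5
  L_1(n) = (n + 1)(n - 4) / -4
  L_2(n) = (n + 1)n / 20
Then p(n) = -1·L_0(n) - 3·L_1(n) - 71·L_2(n).
Expanding and collecting terms gives p(n) = -3n^2 - 5n - 3.
Check: p(0) = -3. ✓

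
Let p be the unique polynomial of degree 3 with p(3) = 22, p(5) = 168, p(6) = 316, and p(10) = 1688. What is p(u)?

Write p(u) = au^3 + bu^2 + cu + d. Substituting each data point gives a linear system:
  27a + 9b + 3c + d = 22
  125a + 25b + 5c + d = 168
  216a + 36b + 6c + d = 316
  1000a + 100b + 10c + d = 1688
Solving the system yields a = 2, b = -3, c = -1, d = -2.
So p(u) = 2u^3 - 3u^2 - u - 2.
Check: p(5) = 168. ✓

p(u) = 2u^3 - 3u^2 - u - 2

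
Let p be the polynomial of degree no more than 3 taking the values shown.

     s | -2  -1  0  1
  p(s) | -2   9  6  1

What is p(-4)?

Write p(s) = as^3 + bs^2 + cs + d. Substituting each data point gives a linear system:
  -8a + 4b - 2c + d = -2
  -a + b - c + d = 9
  d = 6
  a + b + c + d = 1
Solving the system yields a = 2, b = -1, c = -6, d = 6.
So p(s) = 2s³ - s² - 6s + 6.
Then p(-4) = -114.

-114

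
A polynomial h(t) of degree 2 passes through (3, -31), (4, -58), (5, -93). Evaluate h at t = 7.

Using the Lagrange interpolation formula with nodes 3, 4, 5:
  L_0(t) = (t - 4)(t - 5) / 2
  L_1(t) = (t - 3)(t - 5) / -1
  L_2(t) = (t - 3)(t - 4) / 2
Then h(t) = -31·L_0(t) - 58·L_1(t) - 93·L_2(t).
Expanding and collecting terms gives h(t) = -4t² + t + 2.
Evaluating at t = 7: h(7) = -187.

-187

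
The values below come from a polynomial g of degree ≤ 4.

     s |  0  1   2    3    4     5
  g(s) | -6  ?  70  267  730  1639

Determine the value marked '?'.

7

On equispaced nodes a degree-4 polynomial has vanishing fifth forward difference, so
  - g(0) + 5·g(1) - 10·g(2) + 10·g(3) - 5·g(4) + g(5) = 0.
Substituting the known values and solving for g(1):
  5·g(1) = 35
  g(1) = 7.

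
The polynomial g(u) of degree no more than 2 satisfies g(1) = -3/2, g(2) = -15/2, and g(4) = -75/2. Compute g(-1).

-15/2

Write g(u) = au^2 + bu + c. Substituting each data point gives a linear system:
  a + b + c = -3/2
  4a + 2b + c = -15/2
  16a + 4b + c = -75/2
Solving the system yields a = -3, b = 3, c = -3/2.
So g(u) = -3u^2 + 3u - 3/2.
Then g(-1) = -15/2.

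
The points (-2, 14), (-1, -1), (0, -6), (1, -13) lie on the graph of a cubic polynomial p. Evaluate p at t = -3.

Using the Lagrange interpolation formula with nodes -2, -1, 0, 1:
  L_0(t) = (t + 1)t(t - 1) / -6
  L_1(t) = (t + 2)t(t - 1) / 2
  L_2(t) = (t + 2)(t + 1)(t - 1) / -2
  L_3(t) = (t + 2)(t + 1)t / 6
Then p(t) = 14·L_0(t) - 1·L_1(t) - 6·L_2(t) - 13·L_3(t).
Expanding and collecting terms gives p(t) = -2t^3 - t^2 - 4t - 6.
Evaluating at t = -3: p(-3) = 51.

51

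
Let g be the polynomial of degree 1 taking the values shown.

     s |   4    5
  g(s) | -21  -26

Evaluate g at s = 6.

-31

Write g(s) = as + b. Substituting each data point gives a linear system:
  4a + b = -21
  5a + b = -26
Solving the system yields a = -5, b = -1.
So g(s) = -5s - 1.
Then g(6) = -31.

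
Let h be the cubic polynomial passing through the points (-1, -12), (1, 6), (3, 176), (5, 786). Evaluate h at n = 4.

Using the Lagrange interpolation formula with nodes -1, 1, 3, 5:
  L_0(n) = (n - 1)(n - 3)(n - 5) / -48
  L_1(n) = (n + 1)(n - 3)(n - 5) / 16
  L_2(n) = (n + 1)(n - 1)(n - 5) / -16
  L_3(n) = (n + 1)(n - 1)(n - 3) / 48
Then h(n) = -12·L_0(n) + 6·L_1(n) + 176·L_2(n) + 786·L_3(n).
Expanding and collecting terms gives h(n) = 6n³ + n² + 3n - 4.
Evaluating at n = 4: h(4) = 408.

408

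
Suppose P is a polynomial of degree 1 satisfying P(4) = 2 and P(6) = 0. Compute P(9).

Using the Lagrange interpolation formula with nodes 4, 6:
  L_0(x) = (x - 6) / -2
  L_1(x) = (x - 4) / 2
Then P(x) = 2·L_0(x) + 0·L_1(x).
Expanding and collecting terms gives P(x) = -x + 6.
Evaluating at x = 9: P(9) = -3.

-3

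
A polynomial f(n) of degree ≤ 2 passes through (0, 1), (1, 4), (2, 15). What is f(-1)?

Write f(n) = an^2 + bn + c. Substituting each data point gives a linear system:
  c = 1
  a + b + c = 4
  4a + 2b + c = 15
Solving the system yields a = 4, b = -1, c = 1.
So f(n) = 4n² - n + 1.
Then f(-1) = 6.

6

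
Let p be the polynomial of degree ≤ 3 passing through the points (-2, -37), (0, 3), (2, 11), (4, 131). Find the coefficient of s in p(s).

Write p(s) = as^3 + bs^2 + cs + d. Substituting each data point gives a linear system:
  -8a + 4b - 2c + d = -37
  d = 3
  8a + 4b + 2c + d = 11
  64a + 16b + 4c + d = 131
Solving the system yields a = 3, b = -4, c = 0, d = 3.
So p(s) = 3s^3 - 4s^2 + 3.
The coefficient of s is 0.

0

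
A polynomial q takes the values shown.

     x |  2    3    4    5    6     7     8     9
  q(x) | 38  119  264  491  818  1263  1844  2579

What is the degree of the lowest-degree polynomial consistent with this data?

3

Forward differences of the values at x = 2, 3, 4, 5, 6, 7, 8, 9:
  q  : 38  119  264  491  818  1263  1844  2579
  Δ  : 81  145  227  327  445  581  735
  Δ^2: 64  82  100  118  136  154
  Δ^3: 18  18  18  18  18
  Δ^4: 0  0  0  0
  Δ^5: 0  0  0
  Δ^6: 0  0
  Δ^7: 0
The third differences are constant (18) and nonzero, while all higher differences vanish, so the minimal degree is 3.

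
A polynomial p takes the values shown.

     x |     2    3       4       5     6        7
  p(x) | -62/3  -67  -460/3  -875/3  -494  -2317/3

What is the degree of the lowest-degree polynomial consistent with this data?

3

Forward differences of the values at x = 2, 3, 4, 5, 6, 7:
  p  : -62/3  -67  -460/3  -875/3  -494  -2317/3
  Δ  : -139/3  -259/3  -415/3  -607/3  -835/3
  Δ^2: -40  -52  -64  -76
  Δ^3: -12  -12  -12
  Δ^4: 0  0
  Δ^5: 0
The third differences are constant (-12) and nonzero, while all higher differences vanish, so the minimal degree is 3.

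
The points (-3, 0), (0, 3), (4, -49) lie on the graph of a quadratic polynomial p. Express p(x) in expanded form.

p(x) = -2x^2 - 5x + 3

Using the Lagrange interpolation formula with nodes -3, 0, 4:
  L_0(x) = x(x - 4) / 21
  L_1(x) = (x + 3)(x - 4) / -12
  L_2(x) = (x + 3)x / 28
Then p(x) = 0·L_0(x) + 3·L_1(x) - 49·L_2(x).
Expanding and collecting terms gives p(x) = -2x^2 - 5x + 3.
Check: p(4) = -49. ✓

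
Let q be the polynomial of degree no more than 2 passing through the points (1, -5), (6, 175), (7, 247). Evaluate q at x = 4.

Using the Lagrange interpolation formula with nodes 1, 6, 7:
  L_0(x) = (x - 6)(x - 7) / 30
  L_1(x) = (x - 1)(x - 7) / -5
  L_2(x) = (x - 1)(x - 6) / 6
Then q(x) = -5·L_0(x) + 175·L_1(x) + 247·L_2(x).
Expanding and collecting terms gives q(x) = 6x^2 - 6x - 5.
Evaluating at x = 4: q(4) = 67.

67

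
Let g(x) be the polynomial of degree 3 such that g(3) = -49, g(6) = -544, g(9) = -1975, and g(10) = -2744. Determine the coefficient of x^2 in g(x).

Write g(x) = ax^3 + bx^2 + cx + d. Substituting each data point gives a linear system:
  27a + 9b + 3c + d = -49
  216a + 36b + 6c + d = -544
  729a + 81b + 9c + d = -1975
  1000a + 100b + 10c + d = -2744
Solving the system yields a = -3, b = 2, c = 6, d = -4.
So g(x) = -3x³ + 2x² + 6x - 4.
The coefficient of x^2 is 2.

2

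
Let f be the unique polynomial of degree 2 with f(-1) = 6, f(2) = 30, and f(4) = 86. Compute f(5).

Using the Lagrange interpolation formula with nodes -1, 2, 4:
  L_0(n) = (n - 2)(n - 4) / 15
  L_1(n) = (n + 1)(n - 4) / -6
  L_2(n) = (n + 1)(n - 2) / 10
Then f(n) = 6·L_0(n) + 30·L_1(n) + 86·L_2(n).
Expanding and collecting terms gives f(n) = 4n^2 + 4n + 6.
Evaluating at n = 5: f(5) = 126.

126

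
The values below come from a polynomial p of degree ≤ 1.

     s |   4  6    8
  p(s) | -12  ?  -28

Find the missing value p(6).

-20

On equispaced nodes a degree-1 polynomial has vanishing second forward difference, so
  p(4) - 2·p(6) + p(8) = 0.
Substituting the known values and solving for p(6):
  -2·p(6) = 40
  p(6) = -20.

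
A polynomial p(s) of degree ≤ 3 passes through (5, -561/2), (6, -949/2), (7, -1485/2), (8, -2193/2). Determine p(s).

Using the Lagrange interpolation formula with nodes 5, 6, 7, 8:
  L_0(s) = (s - 6)(s - 7)(s - 8) / -6
  L_1(s) = (s - 5)(s - 7)(s - 8) / 2
  L_2(s) = (s - 5)(s - 6)(s - 8) / -2
  L_3(s) = (s - 5)(s - 6)(s - 7) / 6
Then p(s) = -561/2·L_0(s) - 949/2·L_1(s) - 1485/2·L_2(s) - 2193/2·L_3(s).
Expanding and collecting terms gives p(s) = -2s^3 - s^2 - s - 1/2.
Check: p(8) = -2193/2. ✓

p(s) = -2s^3 - s^2 - s - 1/2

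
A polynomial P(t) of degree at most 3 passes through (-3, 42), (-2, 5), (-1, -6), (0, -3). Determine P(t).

Write P(t) = at^3 + bt^2 + ct + d. Substituting each data point gives a linear system:
  -27a + 9b - 3c + d = 42
  -8a + 4b - 2c + d = 5
  -a + b - c + d = -6
  d = -3
Solving the system yields a = -2, b = 1, c = 6, d = -3.
So P(t) = -2t^3 + t^2 + 6t - 3.
Check: P(-2) = 5. ✓

P(t) = -2t^3 + t^2 + 6t - 3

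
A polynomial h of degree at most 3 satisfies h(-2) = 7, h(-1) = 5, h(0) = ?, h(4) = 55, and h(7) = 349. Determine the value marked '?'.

The 4 known points determine the degree-3 polynomial uniquely.
Write h(u) = au^3 + bu^2 + cu + d. Substituting each data point gives a linear system:
  -8a + 4b - 2c + d = 7
  -a + b - c + d = 5
  64a + 16b + 4c + d = 55
  343a + 49b + 7c + d = 349
Solving the system yields a = 1, b = 1, c = -6, d = -1.
So h(u) = u^3 + u^2 - 6u - 1.
Then h(0) = -1.

-1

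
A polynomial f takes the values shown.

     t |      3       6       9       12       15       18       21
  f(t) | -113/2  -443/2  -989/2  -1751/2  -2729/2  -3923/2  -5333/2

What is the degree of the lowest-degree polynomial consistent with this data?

Forward differences of the values at t = 3, 6, 9, 12, 15, 18, 21:
  f  : -113/2  -443/2  -989/2  -1751/2  -2729/2  -3923/2  -5333/2
  Δ  : -165  -273  -381  -489  -597  -705
  Δ^2: -108  -108  -108  -108  -108
  Δ^3: 0  0  0  0
  Δ^4: 0  0  0
  Δ^5: 0  0
  Δ^6: 0
The second differences are constant (-108) and nonzero, while all higher differences vanish, so the minimal degree is 2.

2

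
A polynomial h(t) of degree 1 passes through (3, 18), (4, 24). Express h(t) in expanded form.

Using the Lagrange interpolation formula with nodes 3, 4:
  L_0(t) = (t - 4) / -1
  L_1(t) = (t - 3) / 1
Then h(t) = 18·L_0(t) + 24·L_1(t).
Expanding and collecting terms gives h(t) = 6t.
Check: h(3) = 18. ✓

h(t) = 6t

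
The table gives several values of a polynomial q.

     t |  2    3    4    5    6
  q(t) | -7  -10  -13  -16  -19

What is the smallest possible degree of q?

1

Forward differences of the values at t = 2, 3, 4, 5, 6:
  q  : -7  -10  -13  -16  -19
  Δ  : -3  -3  -3  -3
  Δ^2: 0  0  0
  Δ^3: 0  0
  Δ^4: 0
The first differences are constant (-3) and nonzero, while all higher differences vanish, so the minimal degree is 1.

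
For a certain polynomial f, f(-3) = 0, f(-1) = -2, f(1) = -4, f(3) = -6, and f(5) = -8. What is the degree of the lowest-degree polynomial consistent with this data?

1

Forward differences of the values at n = -3, -1, 1, 3, 5:
  f  : 0  -2  -4  -6  -8
  Δ  : -2  -2  -2  -2
  Δ^2: 0  0  0
  Δ^3: 0  0
  Δ^4: 0
The first differences are constant (-2) and nonzero, while all higher differences vanish, so the minimal degree is 1.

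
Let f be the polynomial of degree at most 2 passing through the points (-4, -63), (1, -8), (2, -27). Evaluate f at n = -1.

Using the Lagrange interpolation formula with nodes -4, 1, 2:
  L_0(n) = (n - 1)(n - 2) / 30
  L_1(n) = (n + 4)(n - 2) / -5
  L_2(n) = (n + 4)(n - 1) / 6
Then f(n) = -63·L_0(n) - 8·L_1(n) - 27·L_2(n).
Expanding and collecting terms gives f(n) = -5n^2 - 4n + 1.
Evaluating at n = -1: f(-1) = 0.

0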